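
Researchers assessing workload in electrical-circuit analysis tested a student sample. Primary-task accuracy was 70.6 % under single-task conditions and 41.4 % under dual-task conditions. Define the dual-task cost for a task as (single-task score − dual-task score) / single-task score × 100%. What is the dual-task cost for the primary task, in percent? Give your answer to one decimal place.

Cost = (70.6 − 41.4) / 70.6 × 100%
     = 29.2000 / 70.6 × 100% = 41.3598%.
≈ 41.4%.

41.4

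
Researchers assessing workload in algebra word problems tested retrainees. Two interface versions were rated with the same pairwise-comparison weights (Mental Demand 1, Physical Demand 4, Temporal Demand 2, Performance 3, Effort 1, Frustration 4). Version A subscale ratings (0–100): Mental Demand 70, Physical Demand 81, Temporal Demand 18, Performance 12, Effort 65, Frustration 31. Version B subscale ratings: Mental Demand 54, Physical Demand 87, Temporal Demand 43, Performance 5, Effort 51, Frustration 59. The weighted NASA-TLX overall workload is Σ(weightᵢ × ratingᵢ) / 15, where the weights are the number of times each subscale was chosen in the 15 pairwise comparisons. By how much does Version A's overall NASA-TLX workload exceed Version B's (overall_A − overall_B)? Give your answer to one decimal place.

-9.0

Version A weighted sum = 1·70 + 4·81 + 2·18 + 3·12 + 1·65 + 4·31 = 70 + 324 + 36 + 36 + 65 + 124 = 655; overall_A = 655/15 = 43.6667.
Version B weighted sum = 1·54 + 4·87 + 2·43 + 3·5 + 1·51 + 4·59 = 54 + 348 + 86 + 15 + 51 + 236 = 790; overall_B = 790/15 = 52.6667.
Difference = 43.6667 − 52.6667 = -9.0000 ≈ -9.0.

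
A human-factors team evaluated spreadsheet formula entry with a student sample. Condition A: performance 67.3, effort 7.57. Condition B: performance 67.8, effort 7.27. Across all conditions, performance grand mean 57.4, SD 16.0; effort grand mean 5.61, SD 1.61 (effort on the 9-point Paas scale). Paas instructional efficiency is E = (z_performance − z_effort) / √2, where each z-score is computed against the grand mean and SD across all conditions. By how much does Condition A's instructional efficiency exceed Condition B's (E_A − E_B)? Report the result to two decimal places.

-0.15

Condition A: z_P = (67.3 − 57.4)/16.0 = 0.6187; z_E = (7.57 − 5.61)/1.61 = 1.2174; E_A = (0.6187 − 1.2174)/√2 = -0.4233.
Condition B: z_P = (67.8 − 57.4)/16.0 = 0.6500; z_E = (7.27 − 5.61)/1.61 = 1.0311; E_B = (0.6500 − 1.0311)/√2 = -0.2695.
E_A − E_B = -0.4233 − (-0.2695) = -0.1538 ≈ -0.15.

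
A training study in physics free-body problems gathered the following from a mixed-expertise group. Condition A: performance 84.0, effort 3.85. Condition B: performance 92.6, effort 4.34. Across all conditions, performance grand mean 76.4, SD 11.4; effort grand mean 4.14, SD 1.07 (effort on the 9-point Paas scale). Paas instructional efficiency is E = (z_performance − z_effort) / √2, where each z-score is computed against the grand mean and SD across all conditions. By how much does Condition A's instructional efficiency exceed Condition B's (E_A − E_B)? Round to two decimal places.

-0.21

Condition A: z_P = (84.0 − 76.4)/11.4 = 0.6667; z_E = (3.85 − 4.14)/1.07 = -0.2710; E_A = (0.6667 − (-0.2710))/√2 = 0.6631.
Condition B: z_P = (92.6 − 76.4)/11.4 = 1.4211; z_E = (4.34 − 4.14)/1.07 = 0.1869; E_B = (1.4211 − 0.1869)/√2 = 0.8727.
E_A − E_B = 0.6631 − 0.8727 = -0.2096 ≈ -0.21.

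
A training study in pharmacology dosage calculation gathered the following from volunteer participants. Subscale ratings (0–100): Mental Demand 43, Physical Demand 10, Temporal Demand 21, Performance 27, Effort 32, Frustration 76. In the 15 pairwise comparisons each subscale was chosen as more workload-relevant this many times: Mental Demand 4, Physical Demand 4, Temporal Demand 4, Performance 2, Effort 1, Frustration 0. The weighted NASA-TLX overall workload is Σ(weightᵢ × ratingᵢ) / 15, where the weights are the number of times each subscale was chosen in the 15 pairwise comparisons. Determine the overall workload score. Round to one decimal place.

25.5

The tallies are the weights (they sum to 15).
Weighted sum = 4·43 + 4·10 + 4·21 + 2·27 + 1·32 + 0·76
            = 172 + 40 + 84 + 54 + 32 + 0 = 382.
Overall workload = 382 / 15 = 25.4667 ≈ 25.5.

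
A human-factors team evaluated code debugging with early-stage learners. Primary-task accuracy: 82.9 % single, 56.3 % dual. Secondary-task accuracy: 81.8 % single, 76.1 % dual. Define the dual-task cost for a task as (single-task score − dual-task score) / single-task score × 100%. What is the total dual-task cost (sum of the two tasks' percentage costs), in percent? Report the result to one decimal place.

Primary cost = (82.9 − 56.3) / 82.9 × 100% = 32.0869%.
Secondary cost = (81.8 − 76.1) / 81.8 × 100% = 6.9682%.
Total = 32.0869% + 6.9682% = 39.0551% ≈ 39.1%.

39.1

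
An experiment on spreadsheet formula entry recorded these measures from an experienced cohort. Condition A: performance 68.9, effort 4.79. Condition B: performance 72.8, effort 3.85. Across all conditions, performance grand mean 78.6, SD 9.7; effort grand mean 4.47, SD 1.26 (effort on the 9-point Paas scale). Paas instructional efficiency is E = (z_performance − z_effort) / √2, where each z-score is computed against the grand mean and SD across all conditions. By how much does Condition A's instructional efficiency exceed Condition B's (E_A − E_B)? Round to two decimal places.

Condition A: z_P = (68.9 − 78.6)/9.7 = -1.0000; z_E = (4.79 − 4.47)/1.26 = 0.2540; E_A = (-1.0000 − 0.2540)/√2 = -0.8867.
Condition B: z_P = (72.8 − 78.6)/9.7 = -0.5979; z_E = (3.85 − 4.47)/1.26 = -0.4921; E_B = (-0.5979 − (-0.4921))/√2 = -0.0748.
E_A − E_B = -0.8867 − (-0.0748) = -0.8119 ≈ -0.81.

-0.81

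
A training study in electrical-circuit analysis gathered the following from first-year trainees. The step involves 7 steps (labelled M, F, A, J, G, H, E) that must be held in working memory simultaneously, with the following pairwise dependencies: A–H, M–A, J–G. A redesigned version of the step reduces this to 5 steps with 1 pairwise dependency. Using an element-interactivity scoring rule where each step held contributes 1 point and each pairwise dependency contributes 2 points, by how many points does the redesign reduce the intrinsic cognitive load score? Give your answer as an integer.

6

Original: 7 × 1 + 3 × 2 = 7 + 6 = 13.
Redesigned: 5 × 1 + 1 × 2 = 5 + 2 = 7.
Reduction = 13 − 7 = 6.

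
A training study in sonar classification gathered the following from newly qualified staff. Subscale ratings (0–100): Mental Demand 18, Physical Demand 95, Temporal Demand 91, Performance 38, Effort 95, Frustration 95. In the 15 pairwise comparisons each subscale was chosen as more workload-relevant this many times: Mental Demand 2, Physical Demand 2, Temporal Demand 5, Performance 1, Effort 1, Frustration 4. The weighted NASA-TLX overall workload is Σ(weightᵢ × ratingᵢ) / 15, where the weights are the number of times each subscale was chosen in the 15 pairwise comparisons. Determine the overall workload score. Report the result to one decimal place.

79.6

The tallies are the weights (they sum to 15).
Weighted sum = 2·18 + 2·95 + 5·91 + 1·38 + 1·95 + 4·95
            = 36 + 190 + 455 + 38 + 95 + 380 = 1194.
Overall workload = 1194 / 15 = 79.6000 ≈ 79.6.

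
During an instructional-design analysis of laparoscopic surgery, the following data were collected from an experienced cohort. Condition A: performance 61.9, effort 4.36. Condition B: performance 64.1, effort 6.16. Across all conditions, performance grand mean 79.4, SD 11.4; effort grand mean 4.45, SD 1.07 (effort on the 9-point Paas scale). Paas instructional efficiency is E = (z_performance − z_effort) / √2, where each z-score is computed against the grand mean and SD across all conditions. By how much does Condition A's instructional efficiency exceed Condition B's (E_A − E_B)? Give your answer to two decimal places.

Condition A: z_P = (61.9 − 79.4)/11.4 = -1.5351; z_E = (4.36 − 4.45)/1.07 = -0.0841; E_A = (-1.5351 − (-0.0841))/√2 = -1.0260.
Condition B: z_P = (64.1 − 79.4)/11.4 = -1.3421; z_E = (6.16 − 4.45)/1.07 = 1.5981; E_B = (-1.3421 − 1.5981)/√2 = -2.0790.
E_A − E_B = -1.0260 − (-2.0790) = 1.0530 ≈ 1.05.

1.05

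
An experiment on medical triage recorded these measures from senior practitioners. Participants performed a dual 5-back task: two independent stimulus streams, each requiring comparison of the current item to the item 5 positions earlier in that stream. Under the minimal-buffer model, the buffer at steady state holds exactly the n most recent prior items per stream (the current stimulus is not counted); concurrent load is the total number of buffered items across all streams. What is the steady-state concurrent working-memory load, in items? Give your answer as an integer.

Each stream's buffer holds its 5 most recent prior items.
Two independent streams: 2 × 5 = 10 buffered items at steady state.

10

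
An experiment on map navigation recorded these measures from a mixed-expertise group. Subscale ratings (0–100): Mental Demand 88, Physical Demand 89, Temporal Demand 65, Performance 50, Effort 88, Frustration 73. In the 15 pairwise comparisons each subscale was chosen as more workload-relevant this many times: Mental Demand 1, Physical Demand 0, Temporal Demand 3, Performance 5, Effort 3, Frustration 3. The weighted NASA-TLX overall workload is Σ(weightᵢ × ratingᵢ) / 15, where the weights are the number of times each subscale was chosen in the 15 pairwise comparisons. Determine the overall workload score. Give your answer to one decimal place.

67.7

The tallies are the weights (they sum to 15).
Weighted sum = 1·88 + 0·89 + 3·65 + 5·50 + 3·88 + 3·73
            = 88 + 0 + 195 + 250 + 264 + 219 = 1016.
Overall workload = 1016 / 15 = 67.7333 ≈ 67.7.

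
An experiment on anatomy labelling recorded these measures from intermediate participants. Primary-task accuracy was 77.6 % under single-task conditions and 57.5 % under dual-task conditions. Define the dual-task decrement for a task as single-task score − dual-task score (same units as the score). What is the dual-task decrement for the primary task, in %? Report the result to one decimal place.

Decrement = 77.6 − 57.5 = 20.1000 % ≈ 20.1 %.

20.1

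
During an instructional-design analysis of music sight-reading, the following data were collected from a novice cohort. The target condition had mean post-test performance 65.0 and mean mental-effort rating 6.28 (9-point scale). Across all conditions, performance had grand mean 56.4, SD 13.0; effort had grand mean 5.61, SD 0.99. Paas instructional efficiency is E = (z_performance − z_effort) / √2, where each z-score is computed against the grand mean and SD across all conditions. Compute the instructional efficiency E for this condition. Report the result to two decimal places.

-0.01

z_performance = (65.0 − 56.4) / 13.0 = 8.6000 / 13.0 = 0.6615.
z_effort = (6.28 − 5.61) / 0.99 = 0.6700 / 0.99 = 0.6768.
z_P − z_E = 0.6615 − 0.6768 = -0.0153.
E = -0.0153 / √2 = -0.0153 / 1.41421 = -0.0108 ≈ -0.01.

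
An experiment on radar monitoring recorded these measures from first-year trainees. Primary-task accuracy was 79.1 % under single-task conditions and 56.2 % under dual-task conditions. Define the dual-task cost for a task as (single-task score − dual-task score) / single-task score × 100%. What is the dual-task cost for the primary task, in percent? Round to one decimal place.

29.0

Cost = (79.1 − 56.2) / 79.1 × 100%
     = 22.9000 / 79.1 × 100% = 28.9507%.
≈ 29.0%.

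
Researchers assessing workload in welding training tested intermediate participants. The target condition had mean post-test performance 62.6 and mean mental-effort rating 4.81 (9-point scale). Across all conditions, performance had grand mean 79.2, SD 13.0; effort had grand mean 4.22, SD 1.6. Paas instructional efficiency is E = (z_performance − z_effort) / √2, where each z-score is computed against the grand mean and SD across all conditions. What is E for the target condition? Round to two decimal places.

z_performance = (62.6 − 79.2) / 13.0 = -16.6000 / 13.0 = -1.2769.
z_effort = (4.81 − 4.22) / 1.6 = 0.5900 / 1.6 = 0.3687.
z_P − z_E = -1.2769 − 0.3687 = -1.6456.
E = -1.6456 / √2 = -1.6456 / 1.41421 = -1.1636 ≈ -1.16.

-1.16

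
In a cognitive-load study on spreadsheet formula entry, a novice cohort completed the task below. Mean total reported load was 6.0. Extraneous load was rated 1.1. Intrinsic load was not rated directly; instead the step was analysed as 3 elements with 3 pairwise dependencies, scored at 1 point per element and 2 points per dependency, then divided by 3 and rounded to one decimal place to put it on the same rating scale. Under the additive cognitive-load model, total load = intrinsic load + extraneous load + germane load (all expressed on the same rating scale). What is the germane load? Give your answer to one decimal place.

1.9

Intrinsic (element-interactivity): (3 × 1 + 3 × 2) / 3 = 9 / 3 = 3.0000 → 3.0.
germane load = total − intrinsic − extraneous
             = 6.0 − 3.0 − 1.1 = 1.9.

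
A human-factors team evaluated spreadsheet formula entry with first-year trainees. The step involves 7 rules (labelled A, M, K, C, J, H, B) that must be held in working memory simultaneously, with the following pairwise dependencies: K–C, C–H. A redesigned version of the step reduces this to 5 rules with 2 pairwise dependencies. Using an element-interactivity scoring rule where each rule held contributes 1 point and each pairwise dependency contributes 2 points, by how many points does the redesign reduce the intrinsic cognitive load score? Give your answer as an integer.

2

Original: 7 × 1 + 2 × 2 = 7 + 4 = 11.
Redesigned: 5 × 1 + 2 × 2 = 5 + 4 = 9.
Reduction = 11 − 9 = 2.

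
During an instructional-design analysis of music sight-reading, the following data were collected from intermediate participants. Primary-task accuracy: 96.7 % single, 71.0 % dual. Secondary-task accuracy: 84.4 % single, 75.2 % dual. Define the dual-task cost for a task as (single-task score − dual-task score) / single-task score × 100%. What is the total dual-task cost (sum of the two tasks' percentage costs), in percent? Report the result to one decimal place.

Primary cost = (96.7 − 71.0) / 96.7 × 100% = 26.5770%.
Secondary cost = (84.4 − 75.2) / 84.4 × 100% = 10.9005%.
Total = 26.5770% + 10.9005% = 37.4775% ≈ 37.5%.

37.5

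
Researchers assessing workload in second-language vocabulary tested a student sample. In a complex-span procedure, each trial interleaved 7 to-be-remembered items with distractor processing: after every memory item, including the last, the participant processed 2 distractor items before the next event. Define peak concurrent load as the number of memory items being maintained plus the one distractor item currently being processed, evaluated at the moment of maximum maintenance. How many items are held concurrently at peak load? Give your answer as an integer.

Maintenance is greatest during the distractor(s) after memory item 7: all 7 memory items are being held.
One distractor item is concurrently being processed.
Peak concurrent load = 7 + 1 = 8 items.

8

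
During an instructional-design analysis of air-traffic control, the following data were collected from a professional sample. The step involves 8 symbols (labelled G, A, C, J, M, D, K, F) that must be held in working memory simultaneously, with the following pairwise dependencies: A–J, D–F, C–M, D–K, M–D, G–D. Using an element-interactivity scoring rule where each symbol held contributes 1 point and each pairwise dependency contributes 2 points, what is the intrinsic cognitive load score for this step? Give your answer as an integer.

20

Count of symbols held simultaneously: 8.
Count of pairwise dependencies listed: 6.
Element contribution: 8 × 1 = 8.
Interaction contribution: 6 × 2 = 12.
Intrinsic load = 8 + 12 = 20.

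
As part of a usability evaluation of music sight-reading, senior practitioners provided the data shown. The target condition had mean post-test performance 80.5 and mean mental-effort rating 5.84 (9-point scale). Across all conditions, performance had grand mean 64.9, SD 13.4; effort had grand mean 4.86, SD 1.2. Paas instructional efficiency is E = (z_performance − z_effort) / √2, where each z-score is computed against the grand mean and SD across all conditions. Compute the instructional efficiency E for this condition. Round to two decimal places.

z_performance = (80.5 − 64.9) / 13.4 = 15.6000 / 13.4 = 1.1642.
z_effort = (5.84 − 4.86) / 1.2 = 0.9800 / 1.2 = 0.8167.
z_P − z_E = 1.1642 − 0.8167 = 0.3475.
E = 0.3475 / √2 = 0.3475 / 1.41421 = 0.2457 ≈ 0.25.

0.25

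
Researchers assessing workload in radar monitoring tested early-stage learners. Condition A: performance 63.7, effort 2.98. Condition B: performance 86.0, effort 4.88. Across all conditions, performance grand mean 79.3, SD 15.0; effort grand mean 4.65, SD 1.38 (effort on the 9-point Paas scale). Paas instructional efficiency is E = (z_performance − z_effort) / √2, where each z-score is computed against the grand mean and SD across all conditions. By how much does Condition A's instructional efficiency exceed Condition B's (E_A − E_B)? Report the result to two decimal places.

Condition A: z_P = (63.7 − 79.3)/15.0 = -1.0400; z_E = (2.98 − 4.65)/1.38 = -1.2101; E_A = (-1.0400 − (-1.2101))/√2 = 0.1203.
Condition B: z_P = (86.0 − 79.3)/15.0 = 0.4467; z_E = (4.88 − 4.65)/1.38 = 0.1667; E_B = (0.4467 − 0.1667)/√2 = 0.1980.
E_A − E_B = 0.1203 − 0.1980 = -0.0777 ≈ -0.08.

-0.08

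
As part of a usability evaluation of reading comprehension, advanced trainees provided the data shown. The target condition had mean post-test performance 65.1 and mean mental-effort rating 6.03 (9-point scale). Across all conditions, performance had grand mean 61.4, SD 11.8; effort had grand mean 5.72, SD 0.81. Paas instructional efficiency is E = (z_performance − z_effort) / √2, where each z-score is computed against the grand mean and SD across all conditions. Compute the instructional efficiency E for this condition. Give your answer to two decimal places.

-0.05

z_performance = (65.1 − 61.4) / 11.8 = 3.7000 / 11.8 = 0.3136.
z_effort = (6.03 − 5.72) / 0.81 = 0.3100 / 0.81 = 0.3827.
z_P − z_E = 0.3136 − 0.3827 = -0.0691.
E = -0.0691 / √2 = -0.0691 / 1.41421 = -0.0489 ≈ -0.05.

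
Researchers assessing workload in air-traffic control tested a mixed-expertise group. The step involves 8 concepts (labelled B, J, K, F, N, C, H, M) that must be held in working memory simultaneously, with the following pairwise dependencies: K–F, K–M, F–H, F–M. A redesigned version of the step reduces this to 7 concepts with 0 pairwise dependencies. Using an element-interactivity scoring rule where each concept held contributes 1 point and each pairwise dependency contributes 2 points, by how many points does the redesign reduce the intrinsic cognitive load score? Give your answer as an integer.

9

Original: 8 × 1 + 4 × 2 = 8 + 8 = 16.
Redesigned: 7 × 1 + 0 × 2 = 7 + 0 = 7.
Reduction = 16 − 7 = 9.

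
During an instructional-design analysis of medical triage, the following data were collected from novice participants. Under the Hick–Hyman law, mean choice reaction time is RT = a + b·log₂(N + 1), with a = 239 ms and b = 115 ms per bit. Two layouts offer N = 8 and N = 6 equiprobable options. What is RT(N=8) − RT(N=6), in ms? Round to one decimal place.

RT(8) = 239 + 115·log₂(9) = 239 + 115·3.1699 = 603.5385 ms.
RT(6) = 239 + 115·log₂(7) = 239 + 115·2.8074 = 561.8510 ms.
Difference = 603.5385 − 561.8510 = 41.6875 ≈ 41.7 ms.

41.7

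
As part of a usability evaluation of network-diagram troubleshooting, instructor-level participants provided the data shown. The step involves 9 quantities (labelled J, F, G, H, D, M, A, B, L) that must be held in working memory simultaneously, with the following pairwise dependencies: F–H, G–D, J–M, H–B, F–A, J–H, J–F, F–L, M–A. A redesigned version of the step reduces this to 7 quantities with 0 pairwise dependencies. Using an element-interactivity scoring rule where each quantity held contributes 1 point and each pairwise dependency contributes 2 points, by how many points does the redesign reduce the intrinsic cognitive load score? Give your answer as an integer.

Original: 9 × 1 + 9 × 2 = 9 + 18 = 27.
Redesigned: 7 × 1 + 0 × 2 = 7 + 0 = 7.
Reduction = 27 − 7 = 20.

20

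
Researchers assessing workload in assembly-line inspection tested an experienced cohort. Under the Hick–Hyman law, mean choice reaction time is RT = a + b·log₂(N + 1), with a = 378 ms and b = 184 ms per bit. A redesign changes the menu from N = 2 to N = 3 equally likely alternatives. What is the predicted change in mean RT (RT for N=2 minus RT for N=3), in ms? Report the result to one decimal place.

RT(2) = 378 + 184·log₂(3) = 378 + 184·1.5850 = 669.6400 ms.
RT(3) = 378 + 184·log₂(4) = 378 + 184·2.0000 = 746.0000 ms.
Difference = 669.6400 − 746.0000 = -76.3600 ≈ -76.4 ms.

-76.4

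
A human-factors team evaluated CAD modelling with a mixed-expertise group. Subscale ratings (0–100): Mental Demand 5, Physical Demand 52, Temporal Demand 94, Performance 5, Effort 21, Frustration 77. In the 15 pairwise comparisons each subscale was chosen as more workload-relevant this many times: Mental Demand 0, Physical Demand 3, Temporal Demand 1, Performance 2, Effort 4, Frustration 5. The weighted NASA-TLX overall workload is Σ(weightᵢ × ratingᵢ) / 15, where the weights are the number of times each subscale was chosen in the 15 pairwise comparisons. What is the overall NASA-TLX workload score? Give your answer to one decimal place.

48.6

The tallies are the weights (they sum to 15).
Weighted sum = 0·5 + 3·52 + 1·94 + 2·5 + 4·21 + 5·77
            = 0 + 156 + 94 + 10 + 84 + 385 = 729.
Overall workload = 729 / 15 = 48.6000 ≈ 48.6.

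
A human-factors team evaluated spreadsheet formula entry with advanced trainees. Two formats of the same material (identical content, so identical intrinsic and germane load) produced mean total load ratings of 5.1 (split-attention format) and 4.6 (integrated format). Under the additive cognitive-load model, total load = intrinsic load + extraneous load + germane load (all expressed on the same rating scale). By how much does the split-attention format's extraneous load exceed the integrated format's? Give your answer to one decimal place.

Intrinsic and germane load are equal across formats, so the difference in total load equals the difference in extraneous load.
Extraneous-load difference = 5.1 − 4.6 = 0.5.

0.5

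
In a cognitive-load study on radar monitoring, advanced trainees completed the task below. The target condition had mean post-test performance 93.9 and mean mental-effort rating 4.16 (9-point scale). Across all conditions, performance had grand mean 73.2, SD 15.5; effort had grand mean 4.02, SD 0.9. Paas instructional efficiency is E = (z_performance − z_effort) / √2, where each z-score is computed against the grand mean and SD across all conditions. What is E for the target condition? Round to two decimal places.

0.83

z_performance = (93.9 − 73.2) / 15.5 = 20.7000 / 15.5 = 1.3355.
z_effort = (4.16 − 4.02) / 0.9 = 0.1400 / 0.9 = 0.1556.
z_P − z_E = 1.3355 − 0.1556 = 1.1799.
E = 1.1799 / √2 = 1.1799 / 1.41421 = 0.8343 ≈ 0.83.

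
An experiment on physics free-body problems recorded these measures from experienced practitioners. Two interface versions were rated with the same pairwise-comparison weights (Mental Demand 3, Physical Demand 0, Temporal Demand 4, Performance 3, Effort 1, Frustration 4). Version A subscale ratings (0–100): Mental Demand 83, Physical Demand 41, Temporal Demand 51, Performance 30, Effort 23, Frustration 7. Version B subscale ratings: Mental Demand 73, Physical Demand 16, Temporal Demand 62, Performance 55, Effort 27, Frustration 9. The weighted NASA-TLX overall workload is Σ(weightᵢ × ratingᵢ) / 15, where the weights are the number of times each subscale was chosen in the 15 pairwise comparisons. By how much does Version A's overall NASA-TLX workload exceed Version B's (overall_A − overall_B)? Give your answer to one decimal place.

Version A weighted sum = 3·83 + 0·41 + 4·51 + 3·30 + 1·23 + 4·7 = 249 + 0 + 204 + 90 + 23 + 28 = 594; overall_A = 594/15 = 39.6000.
Version B weighted sum = 3·73 + 0·16 + 4·62 + 3·55 + 1·27 + 4·9 = 219 + 0 + 248 + 165 + 27 + 36 = 695; overall_B = 695/15 = 46.3333.
Difference = 39.6000 − 46.3333 = -6.7333 ≈ -6.7.

-6.7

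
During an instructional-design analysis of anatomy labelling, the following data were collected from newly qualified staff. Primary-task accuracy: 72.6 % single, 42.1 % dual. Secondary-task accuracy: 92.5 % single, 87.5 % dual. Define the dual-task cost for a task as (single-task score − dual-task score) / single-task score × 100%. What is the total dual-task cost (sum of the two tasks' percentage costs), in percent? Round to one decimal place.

Primary cost = (72.6 − 42.1) / 72.6 × 100% = 42.0110%.
Secondary cost = (92.5 − 87.5) / 92.5 × 100% = 5.4054%.
Total = 42.0110% + 5.4054% = 47.4164% ≈ 47.4%.

47.4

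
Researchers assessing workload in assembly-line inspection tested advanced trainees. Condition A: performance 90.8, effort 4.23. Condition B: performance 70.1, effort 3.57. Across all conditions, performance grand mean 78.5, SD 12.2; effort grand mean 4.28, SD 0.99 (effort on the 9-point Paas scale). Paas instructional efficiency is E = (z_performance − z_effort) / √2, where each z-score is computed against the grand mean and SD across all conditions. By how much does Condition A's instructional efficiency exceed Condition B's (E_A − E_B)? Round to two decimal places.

0.73

Condition A: z_P = (90.8 − 78.5)/12.2 = 1.0082; z_E = (4.23 − 4.28)/0.99 = -0.0505; E_A = (1.0082 − (-0.0505))/√2 = 0.7486.
Condition B: z_P = (70.1 − 78.5)/12.2 = -0.6885; z_E = (3.57 − 4.28)/0.99 = -0.7172; E_B = (-0.6885 − (-0.7172))/√2 = 0.0203.
E_A − E_B = 0.7486 − 0.0203 = 0.7283 ≈ 0.73.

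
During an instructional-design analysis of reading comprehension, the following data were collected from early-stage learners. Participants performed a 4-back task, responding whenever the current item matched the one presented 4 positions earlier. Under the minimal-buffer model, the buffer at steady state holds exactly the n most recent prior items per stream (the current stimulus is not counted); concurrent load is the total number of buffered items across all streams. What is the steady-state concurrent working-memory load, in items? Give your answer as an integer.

The buffer holds the 4 most recent prior items.
Steady-state concurrent load = 4 items.

4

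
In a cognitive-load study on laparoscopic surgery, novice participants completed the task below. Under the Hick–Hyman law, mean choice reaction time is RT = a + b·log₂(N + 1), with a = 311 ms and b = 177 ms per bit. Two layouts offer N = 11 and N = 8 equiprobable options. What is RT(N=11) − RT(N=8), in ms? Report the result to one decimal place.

73.5

RT(11) = 311 + 177·log₂(12) = 311 + 177·3.5850 = 945.5450 ms.
RT(8) = 311 + 177·log₂(9) = 311 + 177·3.1699 = 872.0723 ms.
Difference = 945.5450 − 872.0723 = 73.4727 ≈ 73.5 ms.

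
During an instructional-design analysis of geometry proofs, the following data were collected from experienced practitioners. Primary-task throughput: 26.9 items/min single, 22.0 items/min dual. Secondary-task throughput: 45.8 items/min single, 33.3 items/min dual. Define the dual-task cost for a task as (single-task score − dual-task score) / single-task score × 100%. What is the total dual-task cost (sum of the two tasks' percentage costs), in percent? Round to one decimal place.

45.5

Primary cost = (26.9 − 22.0) / 26.9 × 100% = 18.2156%.
Secondary cost = (45.8 − 33.3) / 45.8 × 100% = 27.2926%.
Total = 18.2156% + 27.2926% = 45.5082% ≈ 45.5%.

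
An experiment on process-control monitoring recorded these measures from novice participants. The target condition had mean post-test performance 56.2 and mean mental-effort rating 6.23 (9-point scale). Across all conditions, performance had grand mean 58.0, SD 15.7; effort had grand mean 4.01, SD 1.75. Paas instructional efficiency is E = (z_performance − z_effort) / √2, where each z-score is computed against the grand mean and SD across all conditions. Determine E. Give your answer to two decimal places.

-0.98

z_performance = (56.2 − 58.0) / 15.7 = -1.8000 / 15.7 = -0.1146.
z_effort = (6.23 − 4.01) / 1.75 = 2.2200 / 1.75 = 1.2686.
z_P − z_E = -0.1146 − 1.2686 = -1.3832.
E = -1.3832 / √2 = -1.3832 / 1.41421 = -0.9781 ≈ -0.98.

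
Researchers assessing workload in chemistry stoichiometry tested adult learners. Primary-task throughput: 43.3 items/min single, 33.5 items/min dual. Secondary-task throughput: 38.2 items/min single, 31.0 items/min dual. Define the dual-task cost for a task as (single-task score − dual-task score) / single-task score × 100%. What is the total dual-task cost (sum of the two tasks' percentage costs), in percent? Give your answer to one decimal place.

Primary cost = (43.3 − 33.5) / 43.3 × 100% = 22.6328%.
Secondary cost = (38.2 − 31.0) / 38.2 × 100% = 18.8482%.
Total = 22.6328% + 18.8482% = 41.4810% ≈ 41.5%.

41.5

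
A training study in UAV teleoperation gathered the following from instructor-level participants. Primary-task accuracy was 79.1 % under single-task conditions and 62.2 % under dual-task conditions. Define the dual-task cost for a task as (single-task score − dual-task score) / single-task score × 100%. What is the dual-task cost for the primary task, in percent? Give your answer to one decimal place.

Cost = (79.1 − 62.2) / 79.1 × 100%
     = 16.9000 / 79.1 × 100% = 21.3654%.
≈ 21.4%.

21.4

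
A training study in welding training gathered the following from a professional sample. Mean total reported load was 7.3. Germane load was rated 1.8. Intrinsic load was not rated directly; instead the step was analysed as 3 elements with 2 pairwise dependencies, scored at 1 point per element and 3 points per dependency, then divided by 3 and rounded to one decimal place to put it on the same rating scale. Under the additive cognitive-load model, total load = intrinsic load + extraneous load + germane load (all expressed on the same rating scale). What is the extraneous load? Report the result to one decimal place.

2.5

Intrinsic (element-interactivity): (3 × 1 + 2 × 3) / 3 = 9 / 3 = 3.0000 → 3.0.
extraneous load = total − intrinsic − germane
             = 7.3 − 3.0 − 1.8 = 2.5.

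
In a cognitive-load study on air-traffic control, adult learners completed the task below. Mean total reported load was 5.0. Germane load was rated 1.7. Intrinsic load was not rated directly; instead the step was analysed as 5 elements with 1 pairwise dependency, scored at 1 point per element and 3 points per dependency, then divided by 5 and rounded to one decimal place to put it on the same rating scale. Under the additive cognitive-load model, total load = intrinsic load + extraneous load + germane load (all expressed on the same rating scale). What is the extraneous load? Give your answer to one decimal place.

1.7

Intrinsic (element-interactivity): (5 × 1 + 1 × 3) / 5 = 8 / 5 = 1.6000 → 1.6.
extraneous load = total − intrinsic − germane
             = 5.0 − 1.6 − 1.7 = 1.7.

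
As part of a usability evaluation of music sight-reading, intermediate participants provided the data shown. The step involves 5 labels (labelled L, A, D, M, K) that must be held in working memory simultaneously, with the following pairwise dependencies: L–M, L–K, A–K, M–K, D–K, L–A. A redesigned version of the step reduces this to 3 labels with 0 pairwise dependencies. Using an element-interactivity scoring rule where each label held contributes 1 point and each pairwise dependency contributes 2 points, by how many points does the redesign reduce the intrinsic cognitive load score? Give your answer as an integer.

Original: 5 × 1 + 6 × 2 = 5 + 12 = 17.
Redesigned: 3 × 1 + 0 × 2 = 3 + 0 = 3.
Reduction = 17 − 3 = 14.

14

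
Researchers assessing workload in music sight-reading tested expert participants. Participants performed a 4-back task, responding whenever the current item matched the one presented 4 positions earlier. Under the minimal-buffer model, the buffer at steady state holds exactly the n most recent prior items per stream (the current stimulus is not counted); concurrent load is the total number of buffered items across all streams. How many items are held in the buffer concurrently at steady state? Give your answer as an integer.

4

The buffer holds the 4 most recent prior items.
Steady-state concurrent load = 4 items.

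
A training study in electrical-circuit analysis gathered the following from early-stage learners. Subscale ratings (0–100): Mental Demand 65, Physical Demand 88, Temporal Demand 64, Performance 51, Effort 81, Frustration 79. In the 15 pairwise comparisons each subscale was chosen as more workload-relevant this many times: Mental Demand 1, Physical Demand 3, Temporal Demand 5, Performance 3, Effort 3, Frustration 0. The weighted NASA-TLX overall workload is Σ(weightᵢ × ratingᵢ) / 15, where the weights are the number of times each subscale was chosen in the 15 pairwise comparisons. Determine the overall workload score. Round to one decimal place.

The tallies are the weights (they sum to 15).
Weighted sum = 1·65 + 3·88 + 5·64 + 3·51 + 3·81 + 0·79
            = 65 + 264 + 320 + 153 + 243 + 0 = 1045.
Overall workload = 1045 / 15 = 69.6667 ≈ 69.7.

69.7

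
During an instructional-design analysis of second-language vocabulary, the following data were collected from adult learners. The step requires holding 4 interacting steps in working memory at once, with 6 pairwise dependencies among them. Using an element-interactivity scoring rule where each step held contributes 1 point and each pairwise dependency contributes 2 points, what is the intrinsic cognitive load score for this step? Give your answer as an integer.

16

Element contribution: 4 × 1 = 4.
Interaction contribution: 6 × 2 = 12.
Intrinsic load = 4 + 12 = 16.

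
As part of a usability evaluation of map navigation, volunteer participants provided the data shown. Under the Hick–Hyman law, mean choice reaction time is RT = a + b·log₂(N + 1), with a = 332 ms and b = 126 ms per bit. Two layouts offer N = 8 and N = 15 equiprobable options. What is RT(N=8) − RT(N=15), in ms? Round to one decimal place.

-104.6

RT(8) = 332 + 126·log₂(9) = 332 + 126·3.1699 = 731.4074 ms.
RT(15) = 332 + 126·log₂(16) = 332 + 126·4.0000 = 836.0000 ms.
Difference = 731.4074 − 836.0000 = -104.5926 ≈ -104.6 ms.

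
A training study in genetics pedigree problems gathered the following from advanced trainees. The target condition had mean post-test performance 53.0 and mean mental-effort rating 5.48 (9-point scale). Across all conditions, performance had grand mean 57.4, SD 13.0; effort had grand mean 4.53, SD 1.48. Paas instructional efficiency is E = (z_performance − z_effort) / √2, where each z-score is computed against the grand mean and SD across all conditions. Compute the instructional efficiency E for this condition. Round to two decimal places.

z_performance = (53.0 − 57.4) / 13.0 = -4.4000 / 13.0 = -0.3385.
z_effort = (5.48 − 4.53) / 1.48 = 0.9500 / 1.48 = 0.6419.
z_P − z_E = -0.3385 − 0.6419 = -0.9804.
E = -0.9804 / √2 = -0.9804 / 1.41421 = -0.6932 ≈ -0.69.

-0.69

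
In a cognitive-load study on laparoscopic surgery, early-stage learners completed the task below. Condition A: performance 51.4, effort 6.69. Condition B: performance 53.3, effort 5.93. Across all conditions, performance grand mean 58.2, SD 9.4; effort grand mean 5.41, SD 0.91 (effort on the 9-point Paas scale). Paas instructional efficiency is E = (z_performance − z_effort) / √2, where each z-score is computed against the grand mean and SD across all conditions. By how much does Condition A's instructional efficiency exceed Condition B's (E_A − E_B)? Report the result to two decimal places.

Condition A: z_P = (51.4 − 58.2)/9.4 = -0.7234; z_E = (6.69 − 5.41)/0.91 = 1.4066; E_A = (-0.7234 − 1.4066)/√2 = -1.5061.
Condition B: z_P = (53.3 − 58.2)/9.4 = -0.5213; z_E = (5.93 − 5.41)/0.91 = 0.5714; E_B = (-0.5213 − 0.5714)/√2 = -0.7727.
E_A − E_B = -1.5061 − (-0.7727) = -0.7334 ≈ -0.73.

-0.73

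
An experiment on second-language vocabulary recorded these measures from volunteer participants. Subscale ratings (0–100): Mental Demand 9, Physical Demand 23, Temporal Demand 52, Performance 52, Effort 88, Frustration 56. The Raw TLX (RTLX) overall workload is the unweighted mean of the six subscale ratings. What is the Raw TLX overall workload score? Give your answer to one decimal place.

46.7

Sum of ratings = 9 + 23 + 52 + 52 + 88 + 56 = 280.
RTLX = 280 / 6 = 46.6667 ≈ 46.7.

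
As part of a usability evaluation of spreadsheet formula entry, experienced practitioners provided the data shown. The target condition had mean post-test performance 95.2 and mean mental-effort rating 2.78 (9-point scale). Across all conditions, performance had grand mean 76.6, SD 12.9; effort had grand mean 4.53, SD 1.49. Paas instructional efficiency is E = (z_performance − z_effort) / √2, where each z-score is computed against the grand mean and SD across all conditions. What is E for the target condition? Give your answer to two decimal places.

z_performance = (95.2 − 76.6) / 12.9 = 18.6000 / 12.9 = 1.4419.
z_effort = (2.78 − 4.53) / 1.49 = -1.7500 / 1.49 = -1.1745.
z_P − z_E = 1.4419 − (-1.1745) = 2.6164.
E = 2.6164 / √2 = 2.6164 / 1.41421 = 1.8501 ≈ 1.85.

1.85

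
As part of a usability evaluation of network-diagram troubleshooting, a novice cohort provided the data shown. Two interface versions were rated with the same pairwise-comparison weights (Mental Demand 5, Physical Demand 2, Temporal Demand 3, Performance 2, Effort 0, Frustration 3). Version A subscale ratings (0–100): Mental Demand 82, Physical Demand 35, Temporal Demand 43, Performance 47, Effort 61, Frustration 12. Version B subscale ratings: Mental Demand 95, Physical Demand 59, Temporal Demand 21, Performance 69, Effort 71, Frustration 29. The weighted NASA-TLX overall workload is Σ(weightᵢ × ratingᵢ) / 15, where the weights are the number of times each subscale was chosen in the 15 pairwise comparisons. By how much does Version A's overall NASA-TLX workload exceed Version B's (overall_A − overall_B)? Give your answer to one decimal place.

Version A weighted sum = 5·82 + 2·35 + 3·43 + 2·47 + 0·61 + 3·12 = 410 + 70 + 129 + 94 + 0 + 36 = 739; overall_A = 739/15 = 49.2667.
Version B weighted sum = 5·95 + 2·59 + 3·21 + 2·69 + 0·71 + 3·29 = 475 + 118 + 63 + 138 + 0 + 87 = 881; overall_B = 881/15 = 58.7333.
Difference = 49.2667 − 58.7333 = -9.4666 ≈ -9.5.

-9.5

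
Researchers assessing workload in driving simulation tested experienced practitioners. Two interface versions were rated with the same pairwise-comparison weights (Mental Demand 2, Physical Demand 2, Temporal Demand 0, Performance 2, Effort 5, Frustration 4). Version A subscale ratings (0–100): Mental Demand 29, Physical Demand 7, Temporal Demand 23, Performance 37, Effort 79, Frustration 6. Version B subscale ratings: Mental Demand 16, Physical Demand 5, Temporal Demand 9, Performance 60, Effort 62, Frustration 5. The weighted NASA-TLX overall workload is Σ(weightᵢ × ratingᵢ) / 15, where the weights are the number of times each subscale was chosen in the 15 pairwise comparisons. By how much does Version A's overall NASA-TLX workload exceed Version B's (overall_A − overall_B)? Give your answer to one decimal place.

Version A weighted sum = 2·29 + 2·7 + 0·23 + 2·37 + 5·79 + 4·6 = 58 + 14 + 0 + 74 + 395 + 24 = 565; overall_A = 565/15 = 37.6667.
Version B weighted sum = 2·16 + 2·5 + 0·9 + 2·60 + 5·62 + 4·5 = 32 + 10 + 0 + 120 + 310 + 20 = 492; overall_B = 492/15 = 32.8000.
Difference = 37.6667 − 32.8000 = 4.8667 ≈ 4.9.

4.9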